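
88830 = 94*945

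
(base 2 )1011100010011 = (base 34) 53P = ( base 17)1378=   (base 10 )5907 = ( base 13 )28c5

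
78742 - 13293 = 65449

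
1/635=1/635 = 0.00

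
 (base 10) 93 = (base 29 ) 36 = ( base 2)1011101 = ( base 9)113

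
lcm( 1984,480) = 29760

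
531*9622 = 5109282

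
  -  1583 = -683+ - 900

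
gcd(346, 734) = 2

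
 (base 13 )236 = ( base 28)DJ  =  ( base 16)17F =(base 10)383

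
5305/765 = 1061/153 = 6.93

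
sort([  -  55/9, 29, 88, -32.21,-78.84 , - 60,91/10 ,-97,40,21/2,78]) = [ - 97, - 78.84,- 60,-32.21, - 55/9,91/10,21/2,  29 , 40,  78,88 ] 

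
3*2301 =6903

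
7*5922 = 41454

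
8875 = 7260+1615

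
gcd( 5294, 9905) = 1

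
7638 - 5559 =2079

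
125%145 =125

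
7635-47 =7588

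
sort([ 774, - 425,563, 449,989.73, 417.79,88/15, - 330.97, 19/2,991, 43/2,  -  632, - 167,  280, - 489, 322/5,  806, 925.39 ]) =[  -  632, - 489,  -  425, - 330.97, - 167, 88/15, 19/2, 43/2,322/5,280,  417.79,449,563, 774, 806, 925.39 , 989.73,991]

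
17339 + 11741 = 29080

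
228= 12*19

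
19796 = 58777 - 38981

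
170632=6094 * 28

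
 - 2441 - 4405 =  - 6846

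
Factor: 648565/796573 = 5^1 * 19^1*37^(-1 ) *6827^1*21529^(  -  1 ) 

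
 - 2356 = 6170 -8526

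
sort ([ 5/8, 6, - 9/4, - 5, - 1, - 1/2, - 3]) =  [ - 5, - 3, - 9/4, - 1,-1/2, 5/8, 6]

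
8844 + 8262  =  17106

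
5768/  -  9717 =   -  1+3949/9717= - 0.59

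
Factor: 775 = 5^2 * 31^1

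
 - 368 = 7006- 7374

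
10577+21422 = 31999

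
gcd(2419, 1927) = 41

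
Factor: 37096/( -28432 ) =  - 4637/3554  =  - 2^ ( - 1)*1777^( - 1 )*4637^1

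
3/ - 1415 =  - 1 + 1412/1415 = - 0.00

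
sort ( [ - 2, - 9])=[ - 9,-2]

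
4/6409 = 4/6409 = 0.00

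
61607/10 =61607/10 = 6160.70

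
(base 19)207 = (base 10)729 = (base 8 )1331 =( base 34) LF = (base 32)MP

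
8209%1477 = 824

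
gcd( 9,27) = 9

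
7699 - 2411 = 5288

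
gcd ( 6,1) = 1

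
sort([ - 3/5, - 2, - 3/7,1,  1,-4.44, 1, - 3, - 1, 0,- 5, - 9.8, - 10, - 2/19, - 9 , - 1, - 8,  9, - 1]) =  [ - 10, - 9.8, - 9, - 8, - 5, - 4.44,  -  3,- 2, - 1, - 1,-1,-3/5, - 3/7, - 2/19,  0, 1, 1, 1,9]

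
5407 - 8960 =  - 3553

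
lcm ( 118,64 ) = 3776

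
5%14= 5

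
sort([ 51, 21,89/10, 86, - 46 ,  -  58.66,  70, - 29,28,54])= [ - 58.66, - 46 ,  -  29,89/10, 21,28,51,54,70,86 ]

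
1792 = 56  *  32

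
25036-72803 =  - 47767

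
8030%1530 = 380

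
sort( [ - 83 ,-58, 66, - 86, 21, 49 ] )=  [-86,-83, - 58, 21,49, 66 ] 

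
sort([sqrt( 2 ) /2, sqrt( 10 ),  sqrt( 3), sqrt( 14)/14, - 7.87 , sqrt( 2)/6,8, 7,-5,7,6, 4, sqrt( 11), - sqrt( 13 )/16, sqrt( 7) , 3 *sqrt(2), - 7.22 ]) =[ - 7.87, - 7.22, - 5, - sqrt( 13 )/16, sqrt( 2 )/6, sqrt(14 )/14, sqrt(2) /2, sqrt(3), sqrt( 7 ), sqrt( 10),sqrt( 11),4, 3 * sqrt( 2 ),  6, 7, 7,8 ]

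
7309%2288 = 445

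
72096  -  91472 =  -19376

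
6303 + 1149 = 7452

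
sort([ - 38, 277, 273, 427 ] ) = [-38, 273, 277, 427 ] 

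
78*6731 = 525018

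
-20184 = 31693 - 51877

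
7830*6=46980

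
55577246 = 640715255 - 585138009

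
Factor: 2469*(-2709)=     -  3^3 * 7^1*43^1*823^1  =  -6688521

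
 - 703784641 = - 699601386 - 4183255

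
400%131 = 7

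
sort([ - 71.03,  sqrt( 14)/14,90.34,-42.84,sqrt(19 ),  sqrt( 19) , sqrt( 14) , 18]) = [ - 71.03 , - 42.84, sqrt(14) /14, sqrt (14 ), sqrt ( 19), sqrt( 19),18,90.34]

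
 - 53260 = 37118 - 90378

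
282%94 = 0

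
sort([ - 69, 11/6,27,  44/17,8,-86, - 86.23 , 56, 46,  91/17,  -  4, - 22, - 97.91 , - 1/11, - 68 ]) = [ -97.91,-86.23 , - 86 , - 69, - 68,-22 , - 4 , - 1/11,11/6 , 44/17, 91/17,8,  27, 46,56]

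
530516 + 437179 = 967695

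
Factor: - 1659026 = - 2^1*43^1*101^1*191^1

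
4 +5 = 9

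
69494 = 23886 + 45608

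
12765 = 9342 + 3423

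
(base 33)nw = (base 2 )1100010111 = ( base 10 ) 791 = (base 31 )PG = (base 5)11131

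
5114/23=5114/23 = 222.35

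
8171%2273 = 1352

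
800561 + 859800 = 1660361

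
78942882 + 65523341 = 144466223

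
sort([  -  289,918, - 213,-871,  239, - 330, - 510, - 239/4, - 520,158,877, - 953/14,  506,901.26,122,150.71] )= [-871, - 520, - 510, - 330, - 289, - 213, - 953/14, - 239/4, 122,150.71,158, 239  ,  506,877, 901.26,918]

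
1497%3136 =1497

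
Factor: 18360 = 2^3*3^3*5^1*17^1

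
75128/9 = 8347+5/9 = 8347.56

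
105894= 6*17649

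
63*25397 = 1600011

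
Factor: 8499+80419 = 2^1*23^1*1933^1=88918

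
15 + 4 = 19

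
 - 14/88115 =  - 1 + 88101/88115=-0.00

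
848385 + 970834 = 1819219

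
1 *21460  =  21460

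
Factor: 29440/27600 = 2^4* 3^( - 1 ) * 5^(-1 )=   16/15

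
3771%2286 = 1485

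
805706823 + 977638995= 1783345818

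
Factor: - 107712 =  - 2^6*3^2*11^1 *17^1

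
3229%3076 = 153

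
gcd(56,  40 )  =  8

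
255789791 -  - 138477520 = 394267311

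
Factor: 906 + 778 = 2^2*421^1  =  1684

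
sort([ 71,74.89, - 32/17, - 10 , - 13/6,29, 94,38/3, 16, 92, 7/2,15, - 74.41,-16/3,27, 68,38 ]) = [ - 74.41, - 10,  -  16/3, - 13/6, - 32/17,7/2,38/3,15,16,27,29, 38, 68,71,74.89,92,94] 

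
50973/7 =7281 +6/7  =  7281.86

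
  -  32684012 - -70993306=38309294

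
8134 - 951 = 7183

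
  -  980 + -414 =-1394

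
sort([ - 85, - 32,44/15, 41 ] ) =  [ - 85, - 32,44/15,41 ] 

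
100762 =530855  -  430093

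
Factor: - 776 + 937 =7^1*23^1 = 161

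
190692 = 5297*36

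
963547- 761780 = 201767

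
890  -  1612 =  - 722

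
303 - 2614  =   - 2311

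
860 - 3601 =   -  2741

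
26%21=5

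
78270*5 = 391350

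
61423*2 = 122846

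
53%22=9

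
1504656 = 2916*516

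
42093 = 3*14031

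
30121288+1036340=31157628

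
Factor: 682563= 3^1*7^1*32503^1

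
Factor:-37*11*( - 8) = 2^3*11^1*37^1 = 3256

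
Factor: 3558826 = 2^1 *947^1*1879^1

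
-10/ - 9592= 5/4796 = 0.00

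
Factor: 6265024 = 2^6*53^1*1847^1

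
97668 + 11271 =108939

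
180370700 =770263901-589893201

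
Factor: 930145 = 5^1*19^1*9791^1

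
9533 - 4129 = 5404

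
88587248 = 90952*974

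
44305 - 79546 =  - 35241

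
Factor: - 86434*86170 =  - 7448017780=- 2^2*5^1*7^1 * 23^1*1231^1*1879^1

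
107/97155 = 107/97155 = 0.00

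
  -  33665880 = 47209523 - 80875403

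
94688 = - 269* (-352 )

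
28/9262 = 14/4631 = 0.00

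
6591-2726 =3865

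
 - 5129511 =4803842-9933353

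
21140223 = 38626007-17485784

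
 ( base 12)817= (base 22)295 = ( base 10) 1171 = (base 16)493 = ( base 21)2DG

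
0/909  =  0 = 0.00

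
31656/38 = 15828/19=833.05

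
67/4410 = 67/4410 = 0.02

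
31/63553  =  31/63553 = 0.00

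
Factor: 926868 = 2^2 * 3^1 * 77239^1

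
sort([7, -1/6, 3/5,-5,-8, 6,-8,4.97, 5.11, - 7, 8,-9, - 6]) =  [ - 9, - 8, - 8,-7, - 6 , - 5 , - 1/6,3/5, 4.97, 5.11, 6,  7, 8]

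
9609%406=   271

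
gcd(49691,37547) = 1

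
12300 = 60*205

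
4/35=4/35=0.11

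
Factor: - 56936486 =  - 2^1*28468243^1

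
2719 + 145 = 2864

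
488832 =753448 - 264616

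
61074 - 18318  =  42756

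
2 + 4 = 6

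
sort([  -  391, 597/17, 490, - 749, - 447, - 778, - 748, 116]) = [ - 778, - 749 , - 748, - 447,  -  391,597/17, 116,490 ] 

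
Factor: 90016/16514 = 2^4*23^(-1) * 29^1 * 97^1*359^( - 1)=45008/8257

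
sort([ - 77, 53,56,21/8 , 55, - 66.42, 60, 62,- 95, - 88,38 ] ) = [-95, - 88, - 77, - 66.42,21/8,38, 53,55,  56,60,62]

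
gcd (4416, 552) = 552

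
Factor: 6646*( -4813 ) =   -  31987198 =- 2^1* 3323^1*4813^1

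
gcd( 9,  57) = 3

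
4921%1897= 1127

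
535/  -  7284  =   - 1 + 6749/7284 = - 0.07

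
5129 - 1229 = 3900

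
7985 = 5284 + 2701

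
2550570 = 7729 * 330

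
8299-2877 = 5422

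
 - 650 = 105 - 755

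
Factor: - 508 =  - 2^2*127^1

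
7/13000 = 7/13000 = 0.00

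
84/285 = 28/95 = 0.29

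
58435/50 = 1168 + 7/10  =  1168.70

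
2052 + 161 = 2213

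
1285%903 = 382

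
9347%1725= 722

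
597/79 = 7 + 44/79 = 7.56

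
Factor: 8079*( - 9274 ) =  - 74924646 = - 2^1* 3^1*2693^1*4637^1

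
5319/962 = 5319/962 = 5.53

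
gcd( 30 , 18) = 6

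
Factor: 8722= 2^1*7^2*89^1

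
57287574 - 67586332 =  - 10298758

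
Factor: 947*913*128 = 110670208 = 2^7*11^1*83^1*947^1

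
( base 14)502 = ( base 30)12M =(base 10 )982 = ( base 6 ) 4314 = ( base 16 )3d6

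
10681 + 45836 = 56517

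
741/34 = 741/34 = 21.79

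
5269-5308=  - 39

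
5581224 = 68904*81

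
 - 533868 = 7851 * ( - 68)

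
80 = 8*10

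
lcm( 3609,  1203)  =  3609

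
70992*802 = 56935584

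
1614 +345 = 1959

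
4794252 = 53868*89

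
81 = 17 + 64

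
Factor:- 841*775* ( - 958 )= 2^1*5^2*29^2*31^1*479^1 = 624400450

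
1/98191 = 1/98191 = 0.00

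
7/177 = 7/177  =  0.04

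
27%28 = 27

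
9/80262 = 1/8918  =  0.00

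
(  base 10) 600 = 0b1001011000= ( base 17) 215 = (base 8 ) 1130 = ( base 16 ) 258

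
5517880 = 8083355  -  2565475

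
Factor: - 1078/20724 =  - 2^(  -  1)*3^( - 1)*7^2*157^( - 1) = - 49/942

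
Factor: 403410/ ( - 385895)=-714/683  =  - 2^1*3^1*7^1*17^1*683^(  -  1 ) 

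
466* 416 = 193856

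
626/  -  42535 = -626/42535 = - 0.01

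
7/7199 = 7/7199 = 0.00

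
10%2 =0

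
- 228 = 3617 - 3845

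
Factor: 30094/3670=41/5 = 5^( - 1) * 41^1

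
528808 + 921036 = 1449844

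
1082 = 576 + 506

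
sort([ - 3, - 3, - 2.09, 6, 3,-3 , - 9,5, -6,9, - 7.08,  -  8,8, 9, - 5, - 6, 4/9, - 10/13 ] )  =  [-9,-8,-7.08, - 6, - 6, - 5,-3, - 3, - 3,  -  2.09, - 10/13,4/9, 3, 5, 6, 8, 9, 9]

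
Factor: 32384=2^7*11^1*23^1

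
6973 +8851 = 15824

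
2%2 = 0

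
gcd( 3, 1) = 1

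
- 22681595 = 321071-23002666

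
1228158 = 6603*186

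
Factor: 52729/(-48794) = -67/62 = - 2^( - 1)*31^( - 1 )*67^1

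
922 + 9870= 10792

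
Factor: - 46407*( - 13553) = 3^1*31^1 * 499^1 *13553^1  =  628954071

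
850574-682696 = 167878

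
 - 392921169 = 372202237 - 765123406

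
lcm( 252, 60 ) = 1260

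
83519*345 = 28814055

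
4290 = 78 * 55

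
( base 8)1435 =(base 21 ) 1gk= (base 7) 2216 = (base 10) 797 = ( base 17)2CF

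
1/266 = 1/266  =  0.00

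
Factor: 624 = 2^4*3^1 * 13^1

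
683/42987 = 683/42987 = 0.02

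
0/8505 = 0 = 0.00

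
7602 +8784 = 16386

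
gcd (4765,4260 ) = 5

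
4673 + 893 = 5566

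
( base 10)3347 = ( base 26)4OJ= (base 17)B9F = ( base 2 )110100010011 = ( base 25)58m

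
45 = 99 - 54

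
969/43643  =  51/2297 = 0.02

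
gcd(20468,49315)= 7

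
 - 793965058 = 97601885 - 891566943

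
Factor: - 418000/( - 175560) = 50/21 =2^1*3^( - 1)*5^2*7^( - 1)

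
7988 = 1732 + 6256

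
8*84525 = 676200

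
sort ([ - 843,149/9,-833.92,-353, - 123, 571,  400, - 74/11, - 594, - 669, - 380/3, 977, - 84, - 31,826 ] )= [ - 843, - 833.92, - 669, - 594, - 353, - 380/3,-123, - 84, - 31, -74/11,149/9 , 400 , 571, 826, 977]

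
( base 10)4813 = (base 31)508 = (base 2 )1001011001101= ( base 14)1A7B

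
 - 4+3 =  - 1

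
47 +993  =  1040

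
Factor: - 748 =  - 2^2*11^1 * 17^1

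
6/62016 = 1/10336=0.00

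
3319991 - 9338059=- 6018068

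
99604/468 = 24901/117 = 212.83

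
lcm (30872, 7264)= 123488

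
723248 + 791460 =1514708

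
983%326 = 5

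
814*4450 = 3622300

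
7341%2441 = 18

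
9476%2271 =392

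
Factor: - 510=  - 2^1*3^1*5^1*17^1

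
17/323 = 1/19  =  0.05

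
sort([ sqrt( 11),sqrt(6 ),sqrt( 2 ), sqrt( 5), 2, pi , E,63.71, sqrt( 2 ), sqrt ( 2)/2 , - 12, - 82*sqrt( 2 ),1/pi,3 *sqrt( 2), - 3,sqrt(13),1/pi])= [-82 * sqrt( 2 ),-12,-3,1/pi,1/pi,sqrt (2 ) /2, sqrt( 2),  sqrt( 2), 2,sqrt (5), sqrt( 6 ),E, pi, sqrt( 11 ), sqrt( 13),  3*sqrt( 2 ),63.71]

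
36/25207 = 36/25207 =0.00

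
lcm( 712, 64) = 5696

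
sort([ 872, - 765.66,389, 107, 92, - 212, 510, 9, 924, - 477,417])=[-765.66,-477,  -  212, 9,92 , 107, 389, 417,510, 872, 924]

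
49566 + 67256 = 116822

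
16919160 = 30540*554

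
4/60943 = 4/60943 = 0.00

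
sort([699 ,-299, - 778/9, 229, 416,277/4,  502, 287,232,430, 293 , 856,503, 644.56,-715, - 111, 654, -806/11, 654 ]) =[ - 715, - 299,-111, - 778/9, - 806/11,  277/4,  229,232 , 287,293,416, 430,  502,503, 644.56 , 654,654, 699, 856] 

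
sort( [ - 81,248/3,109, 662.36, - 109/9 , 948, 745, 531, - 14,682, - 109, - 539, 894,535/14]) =[ - 539,- 109,  -  81,- 14,-109/9, 535/14, 248/3 , 109, 531, 662.36, 682, 745, 894, 948] 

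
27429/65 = 27429/65 = 421.98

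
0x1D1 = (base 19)159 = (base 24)J9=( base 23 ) K5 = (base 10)465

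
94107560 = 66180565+27926995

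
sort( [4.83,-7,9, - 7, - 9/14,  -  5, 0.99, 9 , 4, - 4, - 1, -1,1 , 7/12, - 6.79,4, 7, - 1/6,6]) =[ - 7, - 7 , - 6.79,  -  5, - 4, - 1, - 1,-9/14, -1/6, 7/12, 0.99 , 1,4 , 4, 4.83 , 6,7,9,9] 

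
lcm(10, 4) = 20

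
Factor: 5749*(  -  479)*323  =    -  17^1*19^1*479^1*5749^1=   -889468033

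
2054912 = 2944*698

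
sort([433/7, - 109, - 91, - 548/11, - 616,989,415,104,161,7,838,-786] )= [ - 786, - 616, - 109, - 91, - 548/11,7,433/7,104,161, 415,838, 989]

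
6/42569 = 6/42569 = 0.00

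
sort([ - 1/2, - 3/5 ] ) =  [ - 3/5 , - 1/2] 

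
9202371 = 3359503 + 5842868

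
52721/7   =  52721/7 =7531.57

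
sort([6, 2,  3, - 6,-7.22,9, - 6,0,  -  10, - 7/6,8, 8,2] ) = [  -  10, - 7.22,  -  6,-6 , - 7/6,0  ,  2,2,3, 6, 8, 8,9] 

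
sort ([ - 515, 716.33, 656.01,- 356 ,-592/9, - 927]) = [ - 927,  -  515, - 356,-592/9,656.01 , 716.33]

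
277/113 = 2 + 51/113 = 2.45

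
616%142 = 48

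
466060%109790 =26900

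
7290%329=52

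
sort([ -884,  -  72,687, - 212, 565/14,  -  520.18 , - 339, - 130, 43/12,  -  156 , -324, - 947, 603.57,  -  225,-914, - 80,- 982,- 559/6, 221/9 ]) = [ - 982, - 947, - 914, - 884, - 520.18,-339,-324, - 225, - 212, - 156,-130,-559/6, - 80,-72, 43/12 , 221/9,565/14, 603.57,687 ]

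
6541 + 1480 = 8021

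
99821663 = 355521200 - 255699537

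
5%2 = 1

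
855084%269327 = 47103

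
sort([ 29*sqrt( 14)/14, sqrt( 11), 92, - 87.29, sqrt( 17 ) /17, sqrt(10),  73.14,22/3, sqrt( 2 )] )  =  [  -  87.29, sqrt(17)/17, sqrt(2),sqrt(10) , sqrt(11), 22/3, 29 * sqrt(14 ) /14,73.14, 92 ]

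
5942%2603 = 736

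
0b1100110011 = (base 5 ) 11234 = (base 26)15D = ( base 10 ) 819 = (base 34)O3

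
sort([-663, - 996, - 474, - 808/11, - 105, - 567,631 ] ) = [-996, - 663,  -  567, - 474,-105,-808/11, 631] 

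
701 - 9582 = - 8881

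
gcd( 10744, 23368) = 8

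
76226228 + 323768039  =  399994267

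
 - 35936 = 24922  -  60858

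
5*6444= 32220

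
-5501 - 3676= - 9177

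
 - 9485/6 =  - 9485/6 = - 1580.83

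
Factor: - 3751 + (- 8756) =- 12507 = - 3^1* 11^1*379^1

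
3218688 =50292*64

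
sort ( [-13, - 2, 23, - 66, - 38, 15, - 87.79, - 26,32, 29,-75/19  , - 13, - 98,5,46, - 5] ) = [ - 98,-87.79, - 66,-38, - 26, - 13, - 13, - 5, - 75/19, - 2,5,  15, 23, 29,  32, 46] 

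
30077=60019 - 29942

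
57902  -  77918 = - 20016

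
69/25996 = 69/25996=0.00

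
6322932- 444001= 5878931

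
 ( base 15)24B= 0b1000001001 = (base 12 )375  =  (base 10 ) 521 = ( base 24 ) lh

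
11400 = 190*60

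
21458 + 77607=99065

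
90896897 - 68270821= 22626076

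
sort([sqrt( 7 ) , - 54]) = [ - 54, sqrt( 7)]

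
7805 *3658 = 28550690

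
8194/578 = 14 + 3/17 =14.18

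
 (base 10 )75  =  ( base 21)3c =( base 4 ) 1023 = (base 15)50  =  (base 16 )4b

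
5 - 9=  - 4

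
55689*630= 35084070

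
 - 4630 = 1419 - 6049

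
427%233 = 194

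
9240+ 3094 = 12334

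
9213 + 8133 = 17346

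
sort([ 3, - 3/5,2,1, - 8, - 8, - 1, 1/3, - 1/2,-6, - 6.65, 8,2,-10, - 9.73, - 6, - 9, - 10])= [-10, - 10,-9.73,-9,-8,-8, - 6.65, - 6, -6, - 1, - 3/5, - 1/2, 1/3, 1,2, 2,3,8 ] 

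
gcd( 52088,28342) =766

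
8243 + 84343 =92586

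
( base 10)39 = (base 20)1j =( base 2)100111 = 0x27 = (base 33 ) 16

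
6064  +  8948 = 15012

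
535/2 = 535/2 = 267.50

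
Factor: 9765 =3^2*5^1*7^1*31^1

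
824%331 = 162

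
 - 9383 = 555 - 9938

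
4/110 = 2/55 = 0.04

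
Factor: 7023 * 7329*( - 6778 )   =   - 2^1*3^2*7^1*349^1 * 2341^1*3389^1= - 348874281126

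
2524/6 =420 + 2/3 =420.67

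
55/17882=55/17882 =0.00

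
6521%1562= 273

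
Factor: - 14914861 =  - 13^1*1147297^1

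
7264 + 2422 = 9686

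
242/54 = 4 + 13/27 = 4.48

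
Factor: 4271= 4271^1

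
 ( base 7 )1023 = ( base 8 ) 550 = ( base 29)cc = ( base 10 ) 360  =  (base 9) 440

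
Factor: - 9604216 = -2^3*1200527^1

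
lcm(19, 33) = 627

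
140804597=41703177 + 99101420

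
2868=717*4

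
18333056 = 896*20461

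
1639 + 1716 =3355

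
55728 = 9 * 6192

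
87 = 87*1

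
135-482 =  - 347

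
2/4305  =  2/4305 = 0.00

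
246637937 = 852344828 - 605706891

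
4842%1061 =598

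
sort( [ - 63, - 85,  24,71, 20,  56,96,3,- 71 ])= [ - 85, - 71,-63, 3 , 20, 24,56, 71, 96 ] 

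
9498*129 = 1225242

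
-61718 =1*( - 61718 )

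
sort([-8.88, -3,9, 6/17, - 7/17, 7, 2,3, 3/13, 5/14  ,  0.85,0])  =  [ - 8.88, - 3, - 7/17,0,3/13,6/17,5/14 , 0.85  ,  2,3,7,9]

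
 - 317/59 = -6 + 37/59 = -5.37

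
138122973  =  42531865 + 95591108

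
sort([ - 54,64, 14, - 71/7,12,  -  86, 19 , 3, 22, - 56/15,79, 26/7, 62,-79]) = [ - 86, - 79 , - 54,-71/7, - 56/15, 3, 26/7, 12,14, 19, 22,62, 64,  79 ] 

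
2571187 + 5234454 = 7805641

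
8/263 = 8/263  =  0.03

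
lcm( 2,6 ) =6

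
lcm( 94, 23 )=2162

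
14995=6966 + 8029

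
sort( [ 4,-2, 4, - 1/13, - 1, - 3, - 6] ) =[ - 6, - 3, - 2, - 1,-1/13,4,4 ]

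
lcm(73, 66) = 4818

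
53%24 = 5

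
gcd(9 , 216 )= 9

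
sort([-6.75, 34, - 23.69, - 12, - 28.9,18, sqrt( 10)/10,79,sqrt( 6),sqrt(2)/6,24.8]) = [  -  28.9, - 23.69, - 12, - 6.75,  sqrt( 2 )/6,sqrt( 10) /10 , sqrt( 6),18, 24.8,34,  79]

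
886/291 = 3 + 13/291= 3.04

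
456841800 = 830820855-373979055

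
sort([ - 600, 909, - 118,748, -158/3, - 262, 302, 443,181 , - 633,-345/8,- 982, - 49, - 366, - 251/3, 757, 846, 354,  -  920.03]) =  [ - 982, - 920.03,-633, - 600, - 366, - 262 , - 118, -251/3, - 158/3, - 49, - 345/8, 181, 302,354, 443, 748, 757, 846,909 ] 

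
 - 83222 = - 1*83222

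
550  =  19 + 531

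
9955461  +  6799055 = 16754516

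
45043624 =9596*4694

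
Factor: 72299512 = 2^3*43^1*210173^1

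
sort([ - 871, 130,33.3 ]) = [ - 871, 33.3, 130] 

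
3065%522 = 455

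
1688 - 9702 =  - 8014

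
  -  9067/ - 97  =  93 + 46/97 = 93.47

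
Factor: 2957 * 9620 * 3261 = 2^2 * 3^1*5^1 * 13^1*37^1*1087^1*2957^1 = 92763514740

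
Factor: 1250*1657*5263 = 2^1*5^4*19^1 * 277^1*1657^1 = 10900988750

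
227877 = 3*75959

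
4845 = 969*5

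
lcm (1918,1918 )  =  1918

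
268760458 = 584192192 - 315431734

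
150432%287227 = 150432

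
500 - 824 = -324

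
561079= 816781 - 255702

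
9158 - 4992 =4166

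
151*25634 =3870734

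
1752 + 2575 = 4327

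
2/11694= 1/5847 = 0.00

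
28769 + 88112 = 116881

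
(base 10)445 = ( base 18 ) 16d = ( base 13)283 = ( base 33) dg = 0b110111101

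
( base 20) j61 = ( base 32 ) 7H9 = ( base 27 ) afq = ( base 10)7721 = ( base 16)1e29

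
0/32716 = 0= 0.00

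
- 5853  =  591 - 6444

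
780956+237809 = 1018765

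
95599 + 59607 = 155206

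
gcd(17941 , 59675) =77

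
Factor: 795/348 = 265/116  =  2^(  -  2) * 5^1*29^(  -  1) * 53^1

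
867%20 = 7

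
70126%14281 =13002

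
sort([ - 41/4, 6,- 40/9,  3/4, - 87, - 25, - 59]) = [ - 87,  -  59, - 25, - 41/4, - 40/9,3/4 , 6] 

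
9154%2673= 1135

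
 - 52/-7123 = 52/7123 = 0.01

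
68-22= 46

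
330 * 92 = 30360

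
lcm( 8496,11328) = 33984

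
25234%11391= 2452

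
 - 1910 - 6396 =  - 8306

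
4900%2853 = 2047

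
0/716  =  0 = 0.00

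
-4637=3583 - 8220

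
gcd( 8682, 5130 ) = 6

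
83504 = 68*1228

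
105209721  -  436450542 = -331240821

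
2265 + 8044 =10309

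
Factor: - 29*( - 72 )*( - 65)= - 135720  =  - 2^3*3^2 * 5^1*13^1 *29^1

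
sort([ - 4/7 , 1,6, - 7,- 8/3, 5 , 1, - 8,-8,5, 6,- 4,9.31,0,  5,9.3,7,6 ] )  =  [ - 8,  -  8 , - 7, - 4, - 8/3 ,-4/7, 0 , 1,1,5,  5 , 5, 6,6,6,  7,9.3,9.31]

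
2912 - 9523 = -6611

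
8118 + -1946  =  6172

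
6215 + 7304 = 13519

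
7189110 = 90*79879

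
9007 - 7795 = 1212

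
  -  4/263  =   - 1 + 259/263 =- 0.02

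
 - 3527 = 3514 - 7041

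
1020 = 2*510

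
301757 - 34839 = 266918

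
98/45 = 98/45 = 2.18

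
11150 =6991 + 4159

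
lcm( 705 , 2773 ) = 41595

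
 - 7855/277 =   -  29 + 178/277 = - 28.36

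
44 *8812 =387728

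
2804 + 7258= 10062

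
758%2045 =758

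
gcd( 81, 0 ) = 81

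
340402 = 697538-357136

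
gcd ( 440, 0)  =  440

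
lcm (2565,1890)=35910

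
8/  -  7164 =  - 2/1791 = - 0.00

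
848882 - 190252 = 658630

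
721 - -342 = 1063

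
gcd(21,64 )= 1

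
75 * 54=4050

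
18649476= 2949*6324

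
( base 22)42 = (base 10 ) 90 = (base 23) 3L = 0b1011010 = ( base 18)50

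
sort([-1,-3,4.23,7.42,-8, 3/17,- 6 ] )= [-8, -6, - 3, - 1,3/17,  4.23,7.42] 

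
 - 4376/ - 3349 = 1+ 1027/3349 = 1.31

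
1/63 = 1/63 = 0.02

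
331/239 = 331/239 = 1.38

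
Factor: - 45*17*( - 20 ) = 15300 = 2^2*3^2*5^2*17^1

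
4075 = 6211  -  2136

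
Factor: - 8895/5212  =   - 2^(-2)*3^1*5^1*593^1*1303^(-1 )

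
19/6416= 19/6416 = 0.00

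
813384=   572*1422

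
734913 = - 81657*( - 9 )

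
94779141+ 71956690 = 166735831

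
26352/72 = 366 = 366.00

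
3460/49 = 70 + 30/49   =  70.61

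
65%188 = 65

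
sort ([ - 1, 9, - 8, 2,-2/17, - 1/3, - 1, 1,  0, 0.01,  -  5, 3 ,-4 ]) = [ - 8, - 5, - 4, - 1, - 1, - 1/3, - 2/17, 0, 0.01, 1, 2, 3,  9]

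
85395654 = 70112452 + 15283202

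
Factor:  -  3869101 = -3869101^1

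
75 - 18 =57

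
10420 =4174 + 6246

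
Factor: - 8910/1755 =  - 66/13= - 2^1*3^1*11^1*13^(  -  1)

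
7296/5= 1459+1/5 = 1459.20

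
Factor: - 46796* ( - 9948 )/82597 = 465526608/82597  =  2^4 * 3^1 *151^( - 1 )*547^( - 1)*  829^1*11699^1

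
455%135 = 50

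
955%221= 71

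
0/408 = 0=   0.00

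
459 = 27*17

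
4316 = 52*83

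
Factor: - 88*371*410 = -2^4 *5^1*7^1*11^1*41^1*53^1  =  - 13385680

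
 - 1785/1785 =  - 1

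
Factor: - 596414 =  -2^1*7^1*13^1*29^1*113^1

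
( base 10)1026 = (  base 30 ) 146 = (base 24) 1II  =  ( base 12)716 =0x402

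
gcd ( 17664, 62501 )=1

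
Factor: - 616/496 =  - 2^( - 1 )*7^1*11^1*31^(  -  1)=- 77/62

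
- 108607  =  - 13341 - 95266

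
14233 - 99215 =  - 84982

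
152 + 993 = 1145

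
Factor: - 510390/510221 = -2^1 * 3^2 *5^1*17^( - 1)*53^1*107^1*30013^( - 1 )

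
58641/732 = 80 + 27/244 = 80.11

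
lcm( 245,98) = 490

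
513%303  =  210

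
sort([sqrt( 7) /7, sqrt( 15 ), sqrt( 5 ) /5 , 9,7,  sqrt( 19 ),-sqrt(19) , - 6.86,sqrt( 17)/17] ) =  [ - 6.86, - sqrt(19), sqrt( 17) /17, sqrt( 7 )/7,sqrt( 5 )/5, sqrt(15),sqrt ( 19), 7, 9 ]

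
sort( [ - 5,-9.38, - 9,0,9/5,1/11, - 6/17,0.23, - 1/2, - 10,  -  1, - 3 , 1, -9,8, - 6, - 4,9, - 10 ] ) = [ - 10,- 10 , - 9.38, - 9,-9, - 6, - 5 ,  -  4, - 3 , - 1, - 1/2, - 6/17,0,1/11,0.23,1 , 9/5 , 8,9 ] 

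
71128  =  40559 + 30569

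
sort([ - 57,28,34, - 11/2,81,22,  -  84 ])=[ - 84, - 57, - 11/2,22,28, 34,81]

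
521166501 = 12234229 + 508932272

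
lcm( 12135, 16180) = 48540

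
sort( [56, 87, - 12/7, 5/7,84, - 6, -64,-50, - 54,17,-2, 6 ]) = [ - 64, - 54, - 50, - 6, - 2,-12/7,  5/7, 6, 17,56, 84 , 87]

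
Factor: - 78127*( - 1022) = 79845794 = 2^1*7^2 * 73^1*11161^1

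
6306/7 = 900 + 6/7 = 900.86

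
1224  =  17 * 72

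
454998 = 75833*6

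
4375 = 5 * 875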